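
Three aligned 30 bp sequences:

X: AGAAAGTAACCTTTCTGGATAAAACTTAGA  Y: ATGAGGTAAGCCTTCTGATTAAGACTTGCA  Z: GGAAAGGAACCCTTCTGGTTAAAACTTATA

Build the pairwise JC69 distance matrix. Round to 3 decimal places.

X–Y: 10/30 sites differ → p ≈ 0.333333, d = −0.75 ln(1 − 0.444444) = 0.440839 ≈ 0.441.
X–Z: 5/30 sites differ → p ≈ 0.166667, d = −0.75 ln(1 − 0.222223) = 0.188487 ≈ 0.188.
Y–Z: 10/30 sites differ → p ≈ 0.333333, d = −0.75 ln(1 − 0.444444) = 0.440839 ≈ 0.441.

d(X,Y) = 0.441, d(X,Z) = 0.188, d(Y,Z) = 0.441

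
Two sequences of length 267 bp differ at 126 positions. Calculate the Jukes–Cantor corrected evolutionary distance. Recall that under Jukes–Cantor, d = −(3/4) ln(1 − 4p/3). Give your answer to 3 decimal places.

0.744

p = 126/267 ≈ 0.47191.
d = −(3/4) ln(1 − 4p/3) = −0.75 ln(1 − 0.629213) = −0.75 ln(0.370787)
  = −0.75 × (-0.992128) = 0.744096 substitutions/site.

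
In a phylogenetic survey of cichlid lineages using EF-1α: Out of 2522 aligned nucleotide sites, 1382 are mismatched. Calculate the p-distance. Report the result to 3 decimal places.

p = 1382/2522 = 0.547977… ≈ 0.548 (to 3 d.p.).

0.548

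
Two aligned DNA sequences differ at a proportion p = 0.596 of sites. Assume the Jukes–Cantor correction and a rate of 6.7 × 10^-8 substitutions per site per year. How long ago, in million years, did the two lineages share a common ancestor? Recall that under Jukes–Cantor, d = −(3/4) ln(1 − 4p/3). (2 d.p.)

8.86

d = −(3/4) ln(1 − 4p/3) = −0.75 ln(1 − 0.794667) = −0.75 ln(0.205333)
  = −0.75 × (-1.583122) = 1.187342 substitutions/site.
Under a molecular clock d = 2μt, so t = d/(2μ) = 1.187342 / (2 × 6.7 × 10^-8) = 8.86 million years.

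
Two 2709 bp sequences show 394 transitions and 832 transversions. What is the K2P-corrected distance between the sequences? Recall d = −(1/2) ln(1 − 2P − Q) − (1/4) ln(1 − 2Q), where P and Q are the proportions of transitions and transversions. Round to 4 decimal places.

0.6938

P = 394/2709 ≈ 0.145441 and Q = 832/2709 ≈ 0.307124.
Under the Kimura two-parameter model, d = −½ ln(1 − 2P − Q) − ¼ ln(1 − 2Q).
1 − 2P − Q = 0.401994, giving −½ ln(0.401994) = 0.455659.
1 − 2Q = 0.385752, giving −¼ ln(0.385752) = 0.238140.
d = 0.455659 + 0.238140 = 0.693799.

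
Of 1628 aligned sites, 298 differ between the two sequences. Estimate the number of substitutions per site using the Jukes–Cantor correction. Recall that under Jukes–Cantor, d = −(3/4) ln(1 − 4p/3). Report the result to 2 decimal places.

0.21

p = 298/1628 ≈ 0.183047.
d = −(3/4) ln(1 − 4p/3) = −0.75 ln(1 − 0.244063) = −0.75 ln(0.755937)
  = −0.75 × (-0.279797) = 0.209848 substitutions/site.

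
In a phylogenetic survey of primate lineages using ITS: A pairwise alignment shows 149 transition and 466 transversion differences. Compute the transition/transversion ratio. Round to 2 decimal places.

R = 149/466 = 0.319742… ≈ 0.32 (to 2 d.p.).

0.32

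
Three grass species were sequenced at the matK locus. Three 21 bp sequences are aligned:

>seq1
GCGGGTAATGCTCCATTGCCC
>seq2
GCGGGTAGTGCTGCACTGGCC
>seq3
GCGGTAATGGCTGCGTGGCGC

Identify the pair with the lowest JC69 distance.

seq1–seq2: 4/21 differ, p = 0.190, d = 0.220.
seq1–seq3: 8/21 differ, p = 0.381, d = 0.532.
seq2–seq3: 9/21 differ, p = 0.429, d = 0.635.
The smallest distance is between seq1 and seq2.

seq1 and seq2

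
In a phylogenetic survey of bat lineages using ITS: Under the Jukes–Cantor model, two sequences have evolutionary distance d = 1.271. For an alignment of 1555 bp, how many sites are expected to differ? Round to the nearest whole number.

Invert JC69: p = (3/4)(1 − e^(−4d/3)) = 0.75 × (1 − e^(-1.694667)) = 0.75 × (1 − 0.183660) = 0.612255.
Expected differing sites = pL ≈ 0.612255 × 1555 = 952.056525 ≈ 952.

952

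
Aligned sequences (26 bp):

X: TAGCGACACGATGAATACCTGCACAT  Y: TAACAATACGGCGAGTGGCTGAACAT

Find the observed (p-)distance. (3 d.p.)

The sequences differ at 9 of 26 positions (sites 3, 5, 7, 11, 12, 15, 17, 18, 22).
p = 9/26 = 0.346153… ≈ 0.346 (to 3 d.p.).

0.346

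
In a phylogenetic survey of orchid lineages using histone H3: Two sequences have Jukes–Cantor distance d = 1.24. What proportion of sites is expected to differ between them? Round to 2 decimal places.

0.61

p = (3/4)(1 − e^(−4d/3)) = 0.75 × (1 − e^(-1.653333)) = 0.75 × (1 − 0.191411) = 0.606442.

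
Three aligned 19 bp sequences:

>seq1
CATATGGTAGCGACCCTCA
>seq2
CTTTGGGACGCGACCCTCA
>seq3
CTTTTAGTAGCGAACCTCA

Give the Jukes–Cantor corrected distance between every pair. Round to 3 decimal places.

seq1–seq2: 5/19 sites differ → p ≈ 0.263158, d = −0.75 ln(1 − 0.350877) = 0.324100 ≈ 0.324.
seq1–seq3: 4/19 sites differ → p ≈ 0.210526, d = −0.75 ln(1 − 0.280701) = 0.247109 ≈ 0.247.
seq2–seq3: 5/19 sites differ → p ≈ 0.263158, d = −0.75 ln(1 − 0.350877) = 0.324100 ≈ 0.324.

d(seq1,seq2) = 0.324, d(seq1,seq3) = 0.247, d(seq2,seq3) = 0.324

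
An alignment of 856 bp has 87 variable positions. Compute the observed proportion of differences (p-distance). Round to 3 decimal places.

p = 87/856 = 0.101635… ≈ 0.102 (to 3 d.p.).

0.102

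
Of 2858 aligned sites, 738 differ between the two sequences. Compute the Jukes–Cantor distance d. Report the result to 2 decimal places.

0.32

p = 738/2858 ≈ 0.258223.
d = −(3/4) ln(1 − 4p/3) = −0.75 ln(1 − 0.344297) = −0.75 ln(0.655703)
  = −0.75 × (-0.422047) = 0.316535 substitutions/site.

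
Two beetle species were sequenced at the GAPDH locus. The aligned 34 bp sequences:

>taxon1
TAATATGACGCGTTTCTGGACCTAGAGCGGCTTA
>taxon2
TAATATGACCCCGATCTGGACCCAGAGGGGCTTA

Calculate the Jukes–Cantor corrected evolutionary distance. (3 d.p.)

0.201

The sequences differ at 6 of 34 sites (10, 12, 13, 14, 23, 28), so p = 6/34 ≈ 0.176471.
d = −(3/4) ln(1 − 4p/3) = −0.75 ln(1 − 0.235295) = −0.75 ln(0.764705)
  = −0.75 × (-0.268265) = 0.201199 substitutions/site.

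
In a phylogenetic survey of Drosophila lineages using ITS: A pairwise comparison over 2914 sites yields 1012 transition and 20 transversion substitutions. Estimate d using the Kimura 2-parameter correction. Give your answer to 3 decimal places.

0.608

P = 1012/2914 ≈ 0.347289 and Q = 20/2914 ≈ 0.006863.
Under the Kimura two-parameter model, d = −½ ln(1 − 2P − Q) − ¼ ln(1 − 2Q).
1 − 2P − Q = 0.298559, giving −½ ln(0.298559) = 0.604394.
1 − 2Q = 0.986274, giving −¼ ln(0.986274) = 0.003455.
d = 0.604394 + 0.003455 = 0.607849.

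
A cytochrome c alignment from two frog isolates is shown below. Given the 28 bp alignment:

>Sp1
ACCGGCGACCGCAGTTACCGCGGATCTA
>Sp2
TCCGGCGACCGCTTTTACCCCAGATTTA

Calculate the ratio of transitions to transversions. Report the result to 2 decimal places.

0.50

Transitions are A↔G and C↔T; transversions are all other mismatches.
Transitions: 2. Transversions: 4.
R = 2/4 = 0.50.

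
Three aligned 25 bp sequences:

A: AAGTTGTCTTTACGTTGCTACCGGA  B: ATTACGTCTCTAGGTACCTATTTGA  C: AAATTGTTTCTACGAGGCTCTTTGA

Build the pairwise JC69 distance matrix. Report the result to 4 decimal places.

A–B: 11/25 sites differ → p = 0.44, d = −0.75 ln(1 − 0.586667) = 0.662626 ≈ 0.6626.
A–C: 9/25 sites differ → p = 0.36, d = −0.75 ln(1 − 0.48) = 0.490445 ≈ 0.4904.
B–C: 10/25 sites differ → p = 0.4, d = −0.75 ln(1 − 0.533333) = 0.571605 ≈ 0.5716.

d(A,B) = 0.6626, d(A,C) = 0.4904, d(B,C) = 0.5716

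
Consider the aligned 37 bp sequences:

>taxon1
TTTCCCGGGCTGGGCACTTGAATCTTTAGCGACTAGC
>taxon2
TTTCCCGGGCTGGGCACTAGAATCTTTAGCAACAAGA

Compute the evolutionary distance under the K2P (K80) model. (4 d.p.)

Of 37 sites, 1 differences are transitions and 3 are transversions, so P = 1/37 ≈ 0.027027 and Q = 3/37 ≈ 0.081081.
Under the Kimura two-parameter model, d = −½ ln(1 − 2P − Q) − ¼ ln(1 − 2Q).
1 − 2P − Q = 0.864865, giving −½ ln(0.864865) = 0.072591.
1 − 2Q = 0.837838, giving −¼ ln(0.837838) = 0.044233.
d = 0.072591 + 0.044233 = 0.116824.

0.1168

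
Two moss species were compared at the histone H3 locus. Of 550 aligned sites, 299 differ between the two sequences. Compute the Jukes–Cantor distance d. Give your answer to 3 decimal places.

0.968

p = 299/550 ≈ 0.543636.
d = −(3/4) ln(1 − 4p/3) = −0.75 ln(1 − 0.724848) = −0.75 ln(0.275152)
  = −0.75 × (-1.290432) = 0.967824 substitutions/site.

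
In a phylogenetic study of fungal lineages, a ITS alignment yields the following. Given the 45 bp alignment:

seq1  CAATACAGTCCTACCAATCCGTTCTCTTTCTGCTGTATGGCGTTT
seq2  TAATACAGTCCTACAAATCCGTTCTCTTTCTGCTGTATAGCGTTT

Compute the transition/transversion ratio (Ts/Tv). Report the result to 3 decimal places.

Transitions are A↔G and C↔T; transversions are all other mismatches.
Transitions: 2. Transversions: 1.
R = 2/1 = 2.000.

2.000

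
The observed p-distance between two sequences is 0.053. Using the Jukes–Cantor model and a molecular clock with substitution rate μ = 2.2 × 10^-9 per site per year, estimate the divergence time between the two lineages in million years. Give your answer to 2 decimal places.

d = −(3/4) ln(1 − 4p/3) = −0.75 ln(1 − 0.070667) = −0.75 ln(0.929333)
  = −0.75 × (-0.073288) = 0.054966 substitutions/site.
Under a molecular clock d = 2μt, so t = d/(2μ) = 0.054966 / (2 × 2.2 × 10^-9) = 12.49 million years.

12.49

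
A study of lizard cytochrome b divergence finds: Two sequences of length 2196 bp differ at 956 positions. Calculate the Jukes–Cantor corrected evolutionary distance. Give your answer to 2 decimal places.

0.65

p = 956/2196 ≈ 0.435337.
d = −(3/4) ln(1 − 4p/3) = −0.75 ln(1 − 0.580449) = −0.75 ln(0.419551)
  = −0.75 × (-0.868570) = 0.651428 substitutions/site.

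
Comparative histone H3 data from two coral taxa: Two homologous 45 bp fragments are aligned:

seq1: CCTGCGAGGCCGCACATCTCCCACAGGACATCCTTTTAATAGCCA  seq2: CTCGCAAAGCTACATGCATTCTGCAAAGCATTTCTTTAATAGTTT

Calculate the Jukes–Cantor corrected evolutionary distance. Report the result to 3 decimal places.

0.791

The sequences differ at 22 of 45 sites, so p = 22/45 ≈ 0.488889.
d = −(3/4) ln(1 − 4p/3) = −0.75 ln(1 − 0.651852) = −0.75 ln(0.348148)
  = −0.75 × (-1.055128) = 0.791346 substitutions/site.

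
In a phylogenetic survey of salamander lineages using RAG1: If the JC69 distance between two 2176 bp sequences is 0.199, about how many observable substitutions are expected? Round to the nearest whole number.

Invert JC69: p = (3/4)(1 − e^(−4d/3)) = 0.75 × (1 − e^(-0.265333)) = 0.75 × (1 − 0.766951) = 0.174787.
Expected differing sites = pL ≈ 0.174787 × 2176 = 380.336512 ≈ 380.

380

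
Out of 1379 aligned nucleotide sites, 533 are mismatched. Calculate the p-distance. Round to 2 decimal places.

p = 533/1379 = 0.386511… ≈ 0.39 (to 2 d.p.).

0.39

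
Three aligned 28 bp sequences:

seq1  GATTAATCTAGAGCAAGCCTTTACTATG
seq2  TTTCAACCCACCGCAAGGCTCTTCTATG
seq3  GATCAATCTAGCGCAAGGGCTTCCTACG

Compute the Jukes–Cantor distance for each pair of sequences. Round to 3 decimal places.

d(seq1,seq2) = 0.485, d(seq1,seq3) = 0.304, d(seq2,seq3) = 0.485

seq1–seq2: 10/28 sites differ → p ≈ 0.357143, d = −0.75 ln(1 − 0.476191) = 0.484971 ≈ 0.485.
seq1–seq3: 7/28 sites differ → p = 0.25, d = −0.75 ln(1 − 0.333333) = 0.304098 ≈ 0.304.
seq2–seq3: 10/28 sites differ → p ≈ 0.357143, d = −0.75 ln(1 − 0.476191) = 0.484971 ≈ 0.485.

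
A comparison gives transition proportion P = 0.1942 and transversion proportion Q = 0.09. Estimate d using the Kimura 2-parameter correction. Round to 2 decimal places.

0.38

Under the Kimura two-parameter model, d = −½ ln(1 − 2P − Q) − ¼ ln(1 − 2Q).
1 − 2P − Q = 0.5216, giving −½ ln(0.5216) = 0.325427.
1 − 2Q = 0.82, giving −¼ ln(0.82) = 0.049613.
d = 0.325427 + 0.049613 = 0.375040.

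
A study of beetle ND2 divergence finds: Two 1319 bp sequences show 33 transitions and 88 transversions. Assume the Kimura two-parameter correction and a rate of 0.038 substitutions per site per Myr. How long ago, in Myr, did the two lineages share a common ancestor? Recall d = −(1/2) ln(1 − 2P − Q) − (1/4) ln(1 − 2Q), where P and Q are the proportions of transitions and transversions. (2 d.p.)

P = 33/1319 ≈ 0.025019 and Q = 88/1319 ≈ 0.066717.
Under the Kimura two-parameter model, d = −½ ln(1 − 2P − Q) − ¼ ln(1 − 2Q).
1 − 2P − Q = 0.883245, giving −½ ln(0.883245) = 0.062076.
1 − 2Q = 0.866566, giving −¼ ln(0.866566) = 0.035804.
d = 0.062076 + 0.035804 = 0.097880.
Under a molecular clock d = 2μt, so t = d/(2μ) = 0.097880 / (2 × 0.038) = 1.29 Myr.

1.29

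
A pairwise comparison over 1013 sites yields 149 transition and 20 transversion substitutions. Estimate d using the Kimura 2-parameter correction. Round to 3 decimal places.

0.198

P = 149/1013 ≈ 0.147088 and Q = 20/1013 ≈ 0.019743.
Under the Kimura two-parameter model, d = −½ ln(1 − 2P − Q) − ¼ ln(1 − 2Q).
1 − 2P − Q = 0.686081, giving −½ ln(0.686081) = 0.188380.
1 − 2Q = 0.960514, giving −¼ ln(0.960514) = 0.010072.
d = 0.188380 + 0.010072 = 0.198452.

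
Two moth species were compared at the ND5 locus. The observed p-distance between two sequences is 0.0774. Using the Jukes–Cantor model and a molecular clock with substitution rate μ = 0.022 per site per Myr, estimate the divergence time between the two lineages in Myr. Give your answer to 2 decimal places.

1.86

d = −(3/4) ln(1 − 4p/3) = −0.75 ln(1 − 0.1032) = −0.75 ln(0.8968)
  = −0.75 × (-0.108922) = 0.081692 substitutions/site.
Under a molecular clock d = 2μt, so t = d/(2μ) = 0.081692 / (2 × 0.022) = 1.86 Myr.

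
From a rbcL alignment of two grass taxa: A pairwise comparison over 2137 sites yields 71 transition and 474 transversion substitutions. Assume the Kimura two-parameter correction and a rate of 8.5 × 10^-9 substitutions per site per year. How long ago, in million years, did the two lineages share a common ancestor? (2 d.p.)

18.62

P = 71/2137 ≈ 0.033224 and Q = 474/2137 ≈ 0.221806.
Under the Kimura two-parameter model, d = −½ ln(1 − 2P − Q) − ¼ ln(1 − 2Q).
1 − 2P − Q = 0.711746, giving −½ ln(0.711746) = 0.170017.
1 − 2Q = 0.556388, giving −¼ ln(0.556388) = 0.146572.
d = 0.170017 + 0.146572 = 0.316589.
Under a molecular clock d = 2μt, so t = d/(2μ) = 0.316589 / (2 × 8.5 × 10^-9) = 18.62 million years.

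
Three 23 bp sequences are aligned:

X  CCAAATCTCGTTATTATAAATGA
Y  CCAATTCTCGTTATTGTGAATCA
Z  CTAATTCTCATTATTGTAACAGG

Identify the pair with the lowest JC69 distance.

X and Y

X–Y: 4/23 differ, p = 0.174, d = 0.198.
X–Z: 7/23 differ, p = 0.304, d = 0.390.
Y–Z: 7/23 differ, p = 0.304, d = 0.390.
The smallest distance is between X and Y.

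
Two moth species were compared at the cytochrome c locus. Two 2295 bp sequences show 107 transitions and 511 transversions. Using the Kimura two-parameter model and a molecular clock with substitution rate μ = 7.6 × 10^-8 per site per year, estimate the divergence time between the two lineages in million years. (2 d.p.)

P = 107/2295 ≈ 0.046623 and Q = 511/2295 ≈ 0.222658.
Under the Kimura two-parameter model, d = −½ ln(1 − 2P − Q) − ¼ ln(1 − 2Q).
1 − 2P − Q = 0.684096, giving −½ ln(0.684096) = 0.189829.
1 − 2Q = 0.554684, giving −¼ ln(0.554684) = 0.147339.
d = 0.189829 + 0.147339 = 0.337168.
Under a molecular clock d = 2μt, so t = d/(2μ) = 0.337168 / (2 × 7.6 × 10^-8) = 2.22 million years.

2.22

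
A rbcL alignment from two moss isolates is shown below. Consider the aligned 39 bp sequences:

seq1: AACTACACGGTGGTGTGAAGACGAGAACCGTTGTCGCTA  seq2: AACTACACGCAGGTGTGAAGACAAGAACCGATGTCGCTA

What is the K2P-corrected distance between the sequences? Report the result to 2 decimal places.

0.11

Of 39 sites, 1 differences are transitions and 3 are transversions, so P = 1/39 ≈ 0.025641 and Q = 3/39 ≈ 0.076923.
Under the Kimura two-parameter model, d = −½ ln(1 − 2P − Q) − ¼ ln(1 − 2Q).
1 − 2P − Q = 0.871795, giving −½ ln(0.871795) = 0.068600.
1 − 2Q = 0.846154, giving −¼ ln(0.846154) = 0.041763.
d = 0.068600 + 0.041763 = 0.110363.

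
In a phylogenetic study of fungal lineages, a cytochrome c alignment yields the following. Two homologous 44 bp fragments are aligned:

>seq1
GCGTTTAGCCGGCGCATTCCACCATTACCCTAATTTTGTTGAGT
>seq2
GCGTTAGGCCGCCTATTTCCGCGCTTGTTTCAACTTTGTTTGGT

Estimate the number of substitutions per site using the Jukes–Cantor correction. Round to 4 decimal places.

0.5429

The sequences differ at 17 of 44 sites, so p = 17/44 ≈ 0.386364.
d = −(3/4) ln(1 − 4p/3) = −0.75 ln(1 − 0.515152) = −0.75 ln(0.484848)
  = −0.75 × (-0.723920) = 0.542940 substitutions/site.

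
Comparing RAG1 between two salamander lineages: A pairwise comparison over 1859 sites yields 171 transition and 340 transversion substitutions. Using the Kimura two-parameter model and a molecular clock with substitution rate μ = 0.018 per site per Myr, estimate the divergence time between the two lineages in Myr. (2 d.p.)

P = 171/1859 ≈ 0.091985 and Q = 340/1859 ≈ 0.182894.
Under the Kimura two-parameter model, d = −½ ln(1 − 2P − Q) − ¼ ln(1 − 2Q).
1 − 2P − Q = 0.633136, giving −½ ln(0.633136) = 0.228535.
1 − 2Q = 0.634212, giving −¼ ln(0.634212) = 0.113843.
d = 0.228535 + 0.113843 = 0.342378.
Under a molecular clock d = 2μt, so t = d/(2μ) = 0.342378 / (2 × 0.018) = 9.51 Myr.

9.51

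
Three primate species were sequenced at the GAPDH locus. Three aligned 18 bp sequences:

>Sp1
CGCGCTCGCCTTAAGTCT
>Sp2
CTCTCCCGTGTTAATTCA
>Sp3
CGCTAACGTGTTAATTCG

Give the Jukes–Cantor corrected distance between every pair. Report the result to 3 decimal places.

Sp1–Sp2: 7/18 sites differ → p ≈ 0.388889, d = −0.75 ln(1 − 0.518519) = 0.548166 ≈ 0.548.
Sp1–Sp3: 7/18 sites differ → p ≈ 0.388889, d = −0.75 ln(1 − 0.518519) = 0.548166 ≈ 0.548.
Sp2–Sp3: 4/18 sites differ → p ≈ 0.222222, d = −0.75 ln(1 − 0.296296) = 0.263548 ≈ 0.264.

d(Sp1,Sp2) = 0.548, d(Sp1,Sp3) = 0.548, d(Sp2,Sp3) = 0.264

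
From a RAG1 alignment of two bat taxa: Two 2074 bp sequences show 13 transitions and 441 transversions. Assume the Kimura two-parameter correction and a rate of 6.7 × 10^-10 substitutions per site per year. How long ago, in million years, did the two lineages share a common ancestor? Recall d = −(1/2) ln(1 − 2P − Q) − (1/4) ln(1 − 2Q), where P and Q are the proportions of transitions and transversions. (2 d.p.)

198.52

P = 13/2074 ≈ 0.006268 and Q = 441/2074 ≈ 0.212633.
Under the Kimura two-parameter model, d = −½ ln(1 − 2P − Q) − ¼ ln(1 − 2Q).
1 − 2P − Q = 0.774831, giving −½ ln(0.774831) = 0.127555.
1 − 2Q = 0.574734, giving −¼ ln(0.574734) = 0.138462.
d = 0.127555 + 0.138462 = 0.266017.
Under a molecular clock d = 2μt, so t = d/(2μ) = 0.266017 / (2 × 6.7 × 10^-10) = 198.52 million years.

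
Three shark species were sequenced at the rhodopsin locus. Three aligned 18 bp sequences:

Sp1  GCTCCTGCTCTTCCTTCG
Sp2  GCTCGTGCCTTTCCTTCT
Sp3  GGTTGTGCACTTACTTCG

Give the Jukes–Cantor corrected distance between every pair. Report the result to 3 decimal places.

Sp1–Sp2: 4/18 sites differ → p ≈ 0.222222, d = −0.75 ln(1 − 0.296296) = 0.263548 ≈ 0.264.
Sp1–Sp3: 5/18 sites differ → p ≈ 0.277778, d = −0.75 ln(1 − 0.370371) = 0.346968 ≈ 0.347.
Sp2–Sp3: 6/18 sites differ → p ≈ 0.333333, d = −0.75 ln(1 − 0.444444) = 0.440839 ≈ 0.441.

d(Sp1,Sp2) = 0.264, d(Sp1,Sp3) = 0.347, d(Sp2,Sp3) = 0.441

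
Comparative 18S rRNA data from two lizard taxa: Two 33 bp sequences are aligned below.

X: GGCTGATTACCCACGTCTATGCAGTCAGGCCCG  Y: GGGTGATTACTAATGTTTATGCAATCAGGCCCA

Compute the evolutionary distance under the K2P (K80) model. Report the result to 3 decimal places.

Of 33 sites, 5 differences are transitions and 2 are transversions, so P = 5/33 ≈ 0.151515 and Q = 2/33 ≈ 0.060606.
Under the Kimura two-parameter model, d = −½ ln(1 − 2P − Q) − ¼ ln(1 − 2Q).
1 − 2P − Q = 0.636364, giving −½ ln(0.636364) = 0.225992.
1 − 2Q = 0.878788, giving −¼ ln(0.878788) = 0.032303.
d = 0.225992 + 0.032303 = 0.258295.

0.258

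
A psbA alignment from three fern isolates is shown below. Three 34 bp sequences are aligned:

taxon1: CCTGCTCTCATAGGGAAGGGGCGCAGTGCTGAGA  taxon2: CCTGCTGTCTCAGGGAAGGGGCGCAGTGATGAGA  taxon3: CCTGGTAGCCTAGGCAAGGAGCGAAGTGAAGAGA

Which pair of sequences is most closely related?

taxon1–taxon2: 4/34 differ, p = 0.118, d = 0.128.
taxon1–taxon3: 9/34 differ, p = 0.265, d = 0.326.
taxon2–taxon3: 9/34 differ, p = 0.265, d = 0.326.
The smallest distance is between taxon1 and taxon2.

taxon1 and taxon2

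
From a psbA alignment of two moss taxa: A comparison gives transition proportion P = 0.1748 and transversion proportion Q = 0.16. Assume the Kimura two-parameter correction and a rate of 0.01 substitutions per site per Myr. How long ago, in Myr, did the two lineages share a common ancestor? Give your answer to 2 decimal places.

Under the Kimura two-parameter model, d = −½ ln(1 − 2P − Q) − ¼ ln(1 − 2Q).
1 − 2P − Q = 0.4904, giving −½ ln(0.4904) = 0.356267.
1 − 2Q = 0.68, giving −¼ ln(0.68) = 0.096416.
d = 0.356267 + 0.096416 = 0.452683.
Under a molecular clock d = 2μt, so t = d/(2μ) = 0.452683 / (2 × 0.01) = 22.63 Myr.

22.63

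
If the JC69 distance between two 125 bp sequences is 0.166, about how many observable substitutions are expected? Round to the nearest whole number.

Invert JC69: p = (3/4)(1 − e^(−4d/3)) = 0.75 × (1 − e^(-0.221333)) = 0.75 × (1 − 0.801450) = 0.148913.
Expected differing sites = pL ≈ 0.148913 × 125 = 18.614125 ≈ 19.

19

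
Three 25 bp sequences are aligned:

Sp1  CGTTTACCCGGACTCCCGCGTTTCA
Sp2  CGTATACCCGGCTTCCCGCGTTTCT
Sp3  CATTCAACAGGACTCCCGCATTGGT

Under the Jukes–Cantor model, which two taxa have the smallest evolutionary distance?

Sp1 and Sp2

Sp1–Sp2: 4/25 differ, p = 0.160, d = 0.180.
Sp1–Sp3: 8/25 differ, p = 0.320, d = 0.417.
Sp2–Sp3: 10/25 differ, p = 0.400, d = 0.572.
The smallest distance is between Sp1 and Sp2.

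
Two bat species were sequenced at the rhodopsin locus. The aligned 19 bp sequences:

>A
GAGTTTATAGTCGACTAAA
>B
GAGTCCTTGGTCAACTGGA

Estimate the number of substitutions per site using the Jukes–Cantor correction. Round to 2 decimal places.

0.51

The sequences differ at 7 of 19 sites (5, 6, 7, 9, 13, 17, 18), so p = 7/19 ≈ 0.368421.
d = −(3/4) ln(1 − 4p/3) = −0.75 ln(1 − 0.491228) = −0.75 ln(0.508772)
  = −0.75 × (-0.675755) = 0.506816 substitutions/site.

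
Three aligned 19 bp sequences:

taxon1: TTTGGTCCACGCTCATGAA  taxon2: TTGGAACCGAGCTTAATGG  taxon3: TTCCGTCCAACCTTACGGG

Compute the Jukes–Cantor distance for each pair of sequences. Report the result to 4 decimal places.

d(taxon1,taxon2) = 0.9074, d(taxon1,taxon3) = 0.6181, d(taxon2,taxon3) = 0.6181

taxon1–taxon2: 10/19 sites differ → p ≈ 0.526316, d = −0.75 ln(1 − 0.701755) = 0.907380 ≈ 0.9074.
taxon1–taxon3: 8/19 sites differ → p ≈ 0.421053, d = −0.75 ln(1 − 0.561404) = 0.618132 ≈ 0.6181.
taxon2–taxon3: 8/19 sites differ → p ≈ 0.421053, d = −0.75 ln(1 − 0.561404) = 0.618132 ≈ 0.6181.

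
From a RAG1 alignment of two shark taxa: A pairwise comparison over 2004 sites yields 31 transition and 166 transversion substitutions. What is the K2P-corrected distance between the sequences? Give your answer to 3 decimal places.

P = 31/2004 ≈ 0.015469 and Q = 166/2004 ≈ 0.082834.
Under the Kimura two-parameter model, d = −½ ln(1 − 2P − Q) − ¼ ln(1 − 2Q).
1 − 2P − Q = 0.886228, giving −½ ln(0.886228) = 0.060391.
1 − 2Q = 0.834332, giving −¼ ln(0.834332) = 0.045281.
d = 0.060391 + 0.045281 = 0.105672.

0.106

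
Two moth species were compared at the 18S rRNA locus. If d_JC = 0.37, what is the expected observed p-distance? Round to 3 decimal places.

p = (3/4)(1 − e^(−4d/3)) = 0.75 × (1 − e^(-0.493333)) = 0.75 × (1 − 0.610588) = 0.292059.

0.292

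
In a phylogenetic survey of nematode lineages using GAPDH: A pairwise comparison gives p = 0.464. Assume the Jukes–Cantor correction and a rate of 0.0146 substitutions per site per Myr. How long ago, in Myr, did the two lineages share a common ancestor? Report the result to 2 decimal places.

d = −(3/4) ln(1 − 4p/3) = −0.75 ln(1 − 0.618667) = −0.75 ln(0.381333)
  = −0.75 × (-0.964082) = 0.723062 substitutions/site.
Under a molecular clock d = 2μt, so t = d/(2μ) = 0.723062 / (2 × 0.0146) = 24.76 Myr.

24.76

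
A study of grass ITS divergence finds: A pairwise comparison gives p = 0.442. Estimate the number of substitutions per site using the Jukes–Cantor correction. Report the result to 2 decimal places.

d = −(3/4) ln(1 − 4p/3) = −0.75 ln(1 − 0.589333) = −0.75 ln(0.410667)
  = −0.75 × (-0.889973) = 0.667480 substitutions/site.

0.67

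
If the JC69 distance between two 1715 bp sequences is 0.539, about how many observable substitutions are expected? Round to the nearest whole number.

Invert JC69: p = (3/4)(1 − e^(−4d/3)) = 0.75 × (1 − e^(-0.718667)) = 0.75 × (1 − 0.487402) = 0.384449.
Expected differing sites = pL ≈ 0.384449 × 1715 = 659.330035 ≈ 659.

659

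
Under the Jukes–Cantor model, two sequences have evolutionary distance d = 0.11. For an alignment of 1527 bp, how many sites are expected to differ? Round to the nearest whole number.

Invert JC69: p = (3/4)(1 − e^(−4d/3)) = 0.75 × (1 − e^(-0.146667)) = 0.75 × (1 − 0.863582) = 0.102314.
Expected differing sites = pL ≈ 0.102314 × 1527 = 156.233478 ≈ 156.

156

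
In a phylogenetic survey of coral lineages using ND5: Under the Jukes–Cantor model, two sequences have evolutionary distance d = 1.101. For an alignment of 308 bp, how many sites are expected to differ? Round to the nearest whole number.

178

Invert JC69: p = (3/4)(1 − e^(−4d/3)) = 0.75 × (1 − e^(-1.468)) = 0.75 × (1 − 0.230386) = 0.577211.
Expected differing sites = pL ≈ 0.577211 × 308 = 177.780988 ≈ 178.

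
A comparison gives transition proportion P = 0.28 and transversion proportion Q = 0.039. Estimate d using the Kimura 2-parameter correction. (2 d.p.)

0.48

Under the Kimura two-parameter model, d = −½ ln(1 − 2P − Q) − ¼ ln(1 − 2Q).
1 − 2P − Q = 0.401, giving −½ ln(0.401) = 0.456897.
1 − 2Q = 0.922, giving −¼ ln(0.922) = 0.020303.
d = 0.456897 + 0.020303 = 0.477200.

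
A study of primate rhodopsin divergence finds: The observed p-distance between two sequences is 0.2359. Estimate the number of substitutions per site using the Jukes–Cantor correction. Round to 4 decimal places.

0.2832

d = −(3/4) ln(1 − 4p/3) = −0.75 ln(1 − 0.314533) = −0.75 ln(0.685467)
  = −0.75 × (-0.377655) = 0.283241 substitutions/site.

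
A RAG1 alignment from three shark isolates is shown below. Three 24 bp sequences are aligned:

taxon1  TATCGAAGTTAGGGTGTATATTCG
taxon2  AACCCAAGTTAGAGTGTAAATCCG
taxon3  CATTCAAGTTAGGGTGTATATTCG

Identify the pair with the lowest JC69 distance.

taxon1–taxon2: 6/24 differ, p = 0.250, d = 0.304.
taxon1–taxon3: 3/24 differ, p = 0.125, d = 0.137.
taxon2–taxon3: 6/24 differ, p = 0.250, d = 0.304.
The smallest distance is between taxon1 and taxon3.

taxon1 and taxon3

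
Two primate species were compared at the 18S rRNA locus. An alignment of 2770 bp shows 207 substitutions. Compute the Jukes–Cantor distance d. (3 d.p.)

p = 207/2770 ≈ 0.074729.
d = −(3/4) ln(1 − 4p/3) = −0.75 ln(1 − 0.099639) = −0.75 ln(0.900361)
  = −0.75 × (-0.104959) = 0.078719 substitutions/site.

0.079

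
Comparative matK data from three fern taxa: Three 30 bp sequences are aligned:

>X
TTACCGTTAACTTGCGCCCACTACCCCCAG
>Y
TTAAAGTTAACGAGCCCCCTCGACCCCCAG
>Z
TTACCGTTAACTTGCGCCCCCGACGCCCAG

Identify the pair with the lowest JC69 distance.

X–Y: 7/30 differ, p = 0.233, d = 0.280.
X–Z: 3/30 differ, p = 0.100, d = 0.107.
Y–Z: 7/30 differ, p = 0.233, d = 0.280.
The smallest distance is between X and Z.

X and Z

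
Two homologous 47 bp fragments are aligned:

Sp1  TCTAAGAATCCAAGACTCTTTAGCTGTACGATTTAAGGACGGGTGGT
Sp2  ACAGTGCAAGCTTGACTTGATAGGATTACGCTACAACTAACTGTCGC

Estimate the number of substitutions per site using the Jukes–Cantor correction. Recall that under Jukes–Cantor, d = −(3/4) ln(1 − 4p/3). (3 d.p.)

The sequences differ at 25 of 47 sites, so p = 25/47 ≈ 0.531915.
d = −(3/4) ln(1 − 4p/3) = −0.75 ln(1 − 0.70922) = −0.75 ln(0.29078)
  = −0.75 × (-1.235188) = 0.926391 substitutions/site.

0.926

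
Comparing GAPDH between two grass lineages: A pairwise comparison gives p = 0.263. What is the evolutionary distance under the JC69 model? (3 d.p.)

d = −(3/4) ln(1 − 4p/3) = −0.75 ln(1 − 0.350667) = −0.75 ln(0.649333)
  = −0.75 × (-0.431810) = 0.323858 substitutions/site.

0.324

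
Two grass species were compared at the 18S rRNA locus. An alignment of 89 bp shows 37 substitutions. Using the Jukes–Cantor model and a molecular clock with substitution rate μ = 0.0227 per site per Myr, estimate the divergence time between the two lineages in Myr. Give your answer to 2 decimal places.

p = 37/89 ≈ 0.41573.
d = −(3/4) ln(1 − 4p/3) = −0.75 ln(1 − 0.554307) = −0.75 ln(0.445693)
  = −0.75 × (-0.808125) = 0.606094 substitutions/site.
Under a molecular clock d = 2μt, so t = d/(2μ) = 0.606094 / (2 × 0.0227) = 13.35 Myr.

13.35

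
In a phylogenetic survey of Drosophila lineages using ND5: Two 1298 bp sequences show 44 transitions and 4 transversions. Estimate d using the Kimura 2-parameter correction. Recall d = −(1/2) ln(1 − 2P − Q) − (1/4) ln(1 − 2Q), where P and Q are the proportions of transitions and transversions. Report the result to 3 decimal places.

P = 44/1298 ≈ 0.033898 and Q = 4/1298 ≈ 0.003082.
Under the Kimura two-parameter model, d = −½ ln(1 − 2P − Q) − ¼ ln(1 − 2Q).
1 − 2P − Q = 0.929122, giving −½ ln(0.929122) = 0.036758.
1 − 2Q = 0.993836, giving −¼ ln(0.993836) = 0.001546.
d = 0.036758 + 0.001546 = 0.038304.

0.038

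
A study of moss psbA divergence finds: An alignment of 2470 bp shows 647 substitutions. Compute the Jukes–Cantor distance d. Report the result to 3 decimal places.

p = 647/2470 ≈ 0.261943.
d = −(3/4) ln(1 − 4p/3) = −0.75 ln(1 − 0.349257) = −0.75 ln(0.650743)
  = −0.75 × (-0.429640) = 0.322230 substitutions/site.

0.322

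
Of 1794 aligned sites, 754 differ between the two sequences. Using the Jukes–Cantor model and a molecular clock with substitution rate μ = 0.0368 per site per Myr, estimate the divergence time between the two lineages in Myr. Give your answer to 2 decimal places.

p = 754/1794 ≈ 0.42029.
d = −(3/4) ln(1 − 4p/3) = −0.75 ln(1 − 0.560387) = −0.75 ln(0.439613)
  = −0.75 × (-0.821860) = 0.616395 substitutions/site.
Under a molecular clock d = 2μt, so t = d/(2μ) = 0.616395 / (2 × 0.0368) = 8.37 Myr.

8.37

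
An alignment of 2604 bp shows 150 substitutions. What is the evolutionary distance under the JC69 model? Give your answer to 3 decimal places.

p = 150/2604 ≈ 0.057604.
d = −(3/4) ln(1 − 4p/3) = −0.75 ln(1 − 0.076805) = −0.75 ln(0.923195)
  = −0.75 × (-0.079915) = 0.059936 substitutions/site.

0.060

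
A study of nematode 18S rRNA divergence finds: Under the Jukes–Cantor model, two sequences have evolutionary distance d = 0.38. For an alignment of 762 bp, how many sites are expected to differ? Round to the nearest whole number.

Invert JC69: p = (3/4)(1 − e^(−4d/3)) = 0.75 × (1 − e^(-0.506667)) = 0.75 × (1 − 0.602500) = 0.298125.
Expected differing sites = pL ≈ 0.298125 × 762 = 227.17125 ≈ 227.

227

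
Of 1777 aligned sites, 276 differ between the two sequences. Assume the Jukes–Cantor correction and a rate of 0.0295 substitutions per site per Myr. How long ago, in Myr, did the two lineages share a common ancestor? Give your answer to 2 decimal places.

p = 276/1777 ≈ 0.155318.
d = −(3/4) ln(1 − 4p/3) = −0.75 ln(1 − 0.207091) = −0.75 ln(0.792909)
  = −0.75 × (-0.232047) = 0.174035 substitutions/site.
Under a molecular clock d = 2μt, so t = d/(2μ) = 0.174035 / (2 × 0.0295) = 2.95 Myr.

2.95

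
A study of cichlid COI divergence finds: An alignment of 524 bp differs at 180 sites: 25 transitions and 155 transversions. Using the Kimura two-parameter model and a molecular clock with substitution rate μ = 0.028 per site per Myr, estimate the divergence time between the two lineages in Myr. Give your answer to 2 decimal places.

8.43

P = 25/524 ≈ 0.04771 and Q = 155/524 ≈ 0.295802.
Under the Kimura two-parameter model, d = −½ ln(1 − 2P − Q) − ¼ ln(1 − 2Q).
1 − 2P − Q = 0.608778, giving −½ ln(0.608778) = 0.248151.
1 − 2Q = 0.408396, giving −¼ ln(0.408396) = 0.223879.
d = 0.248151 + 0.223879 = 0.472030.
Under a molecular clock d = 2μt, so t = d/(2μ) = 0.472030 / (2 × 0.028) = 8.43 Myr.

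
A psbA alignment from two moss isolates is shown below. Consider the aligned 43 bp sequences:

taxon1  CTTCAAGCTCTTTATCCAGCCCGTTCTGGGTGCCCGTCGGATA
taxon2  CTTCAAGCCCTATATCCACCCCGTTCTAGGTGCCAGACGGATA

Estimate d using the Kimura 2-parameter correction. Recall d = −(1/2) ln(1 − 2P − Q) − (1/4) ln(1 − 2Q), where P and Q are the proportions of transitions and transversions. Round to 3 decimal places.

0.154

Of 43 sites, 2 differences are transitions and 4 are transversions, so P = 2/43 ≈ 0.046512 and Q = 4/43 ≈ 0.093023.
Under the Kimura two-parameter model, d = −½ ln(1 − 2P − Q) − ¼ ln(1 − 2Q).
1 − 2P − Q = 0.813953, giving −½ ln(0.813953) = 0.102926.
1 − 2Q = 0.813954, giving −¼ ln(0.813954) = 0.051463.
d = 0.102926 + 0.051463 = 0.154389.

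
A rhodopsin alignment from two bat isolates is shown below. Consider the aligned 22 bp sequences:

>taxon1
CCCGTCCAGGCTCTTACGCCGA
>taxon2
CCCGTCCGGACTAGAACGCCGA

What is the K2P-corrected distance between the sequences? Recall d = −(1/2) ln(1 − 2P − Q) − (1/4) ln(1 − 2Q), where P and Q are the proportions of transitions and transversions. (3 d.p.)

Of 22 sites, 2 differences are transitions and 3 are transversions, so P = 2/22 ≈ 0.090909 and Q = 3/22 ≈ 0.136364.
Under the Kimura two-parameter model, d = −½ ln(1 − 2P − Q) − ¼ ln(1 − 2Q).
1 − 2P − Q = 0.681818, giving −½ ln(0.681818) = 0.191496.
1 − 2Q = 0.727272, giving −¼ ln(0.727272) = 0.079614.
d = 0.191496 + 0.079614 = 0.271110.

0.271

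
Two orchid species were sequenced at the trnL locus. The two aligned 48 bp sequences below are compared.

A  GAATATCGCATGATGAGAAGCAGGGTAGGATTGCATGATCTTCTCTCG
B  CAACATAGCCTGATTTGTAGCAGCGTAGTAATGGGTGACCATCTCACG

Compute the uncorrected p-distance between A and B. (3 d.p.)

The sequences differ at 15 of 48 positions.
p = 15/48 = 0.3125 ≈ 0.313 (to 3 d.p.).

0.313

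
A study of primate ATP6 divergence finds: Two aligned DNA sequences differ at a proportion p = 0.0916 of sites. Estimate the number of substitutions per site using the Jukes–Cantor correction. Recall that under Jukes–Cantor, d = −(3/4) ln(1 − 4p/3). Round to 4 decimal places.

d = −(3/4) ln(1 − 4p/3) = −0.75 ln(1 − 0.122133) = −0.75 ln(0.877867)
  = −0.75 × (-0.130260) = 0.097695 substitutions/site.

0.0977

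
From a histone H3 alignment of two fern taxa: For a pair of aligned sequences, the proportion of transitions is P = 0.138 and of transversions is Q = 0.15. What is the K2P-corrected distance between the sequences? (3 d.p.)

0.367

Under the Kimura two-parameter model, d = −½ ln(1 − 2P − Q) − ¼ ln(1 − 2Q).
1 − 2P − Q = 0.574, giving −½ ln(0.574) = 0.277563.
1 − 2Q = 0.7, giving −¼ ln(0.7) = 0.089169.
d = 0.277563 + 0.089169 = 0.366732.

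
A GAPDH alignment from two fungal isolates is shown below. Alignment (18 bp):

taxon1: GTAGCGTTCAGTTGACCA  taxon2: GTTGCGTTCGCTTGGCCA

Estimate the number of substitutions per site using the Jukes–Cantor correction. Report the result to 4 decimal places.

0.2635

The sequences differ at 4 of 18 sites (3, 10, 11, 15), so p = 4/18 ≈ 0.222222.
d = −(3/4) ln(1 − 4p/3) = −0.75 ln(1 − 0.296296) = −0.75 ln(0.703704)
  = −0.75 × (-0.351397) = 0.263548 substitutions/site.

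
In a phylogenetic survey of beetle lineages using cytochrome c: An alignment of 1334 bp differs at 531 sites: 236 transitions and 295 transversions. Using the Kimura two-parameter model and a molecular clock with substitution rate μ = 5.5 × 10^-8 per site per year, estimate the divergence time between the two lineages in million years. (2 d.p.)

5.22

P = 236/1334 ≈ 0.176912 and Q = 295/1334 ≈ 0.221139.
Under the Kimura two-parameter model, d = −½ ln(1 − 2P − Q) − ¼ ln(1 − 2Q).
1 − 2P − Q = 0.425037, giving −½ ln(0.425037) = 0.427790.
1 − 2Q = 0.557722, giving −¼ ln(0.557722) = 0.145974.
d = 0.427790 + 0.145974 = 0.573764.
Under a molecular clock d = 2μt, so t = d/(2μ) = 0.573764 / (2 × 5.5 × 10^-8) = 5.22 million years.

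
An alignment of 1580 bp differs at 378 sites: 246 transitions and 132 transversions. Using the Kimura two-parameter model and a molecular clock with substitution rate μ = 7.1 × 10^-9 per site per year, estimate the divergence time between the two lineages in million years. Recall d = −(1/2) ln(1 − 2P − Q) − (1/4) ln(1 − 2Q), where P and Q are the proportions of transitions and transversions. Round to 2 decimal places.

P = 246/1580 ≈ 0.155696 and Q = 132/1580 ≈ 0.083544.
Under the Kimura two-parameter model, d = −½ ln(1 − 2P − Q) − ¼ ln(1 − 2Q).
1 − 2P − Q = 0.605064, giving −½ ln(0.605064) = 0.251211.
1 − 2Q = 0.832912, giving −¼ ln(0.832912) = 0.045707.
d = 0.251211 + 0.045707 = 0.296918.
Under a molecular clock d = 2μt, so t = d/(2μ) = 0.296918 / (2 × 7.1 × 10^-9) = 20.91 million years.

20.91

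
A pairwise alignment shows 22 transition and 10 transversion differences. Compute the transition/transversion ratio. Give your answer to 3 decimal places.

2.200

R = 22/10 = 2.200.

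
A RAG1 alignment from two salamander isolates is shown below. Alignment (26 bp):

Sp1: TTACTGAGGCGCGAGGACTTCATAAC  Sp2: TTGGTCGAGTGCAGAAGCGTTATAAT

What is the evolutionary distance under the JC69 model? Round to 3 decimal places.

0.949

The sequences differ at 14 of 26 sites, so p = 14/26 ≈ 0.538462.
d = −(3/4) ln(1 − 4p/3) = −0.75 ln(1 − 0.717949) = −0.75 ln(0.282051)
  = −0.75 × (-1.265667) = 0.949250 substitutions/site.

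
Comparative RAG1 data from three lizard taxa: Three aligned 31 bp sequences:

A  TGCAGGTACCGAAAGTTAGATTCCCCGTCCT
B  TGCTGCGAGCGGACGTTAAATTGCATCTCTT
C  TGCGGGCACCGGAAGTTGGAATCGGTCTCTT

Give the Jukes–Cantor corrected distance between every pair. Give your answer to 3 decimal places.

d(A,B) = 0.544, d(A,C) = 0.422, d(B,C) = 0.481

A–B: 12/31 sites differ → p ≈ 0.387097, d = −0.75 ln(1 − 0.516129) = 0.544453 ≈ 0.544.
A–C: 10/31 sites differ → p ≈ 0.322581, d = −0.75 ln(1 − 0.430108) = 0.421731 ≈ 0.422.
B–C: 11/31 sites differ → p ≈ 0.354839, d = −0.75 ln(1 − 0.473119) = 0.480585 ≈ 0.481.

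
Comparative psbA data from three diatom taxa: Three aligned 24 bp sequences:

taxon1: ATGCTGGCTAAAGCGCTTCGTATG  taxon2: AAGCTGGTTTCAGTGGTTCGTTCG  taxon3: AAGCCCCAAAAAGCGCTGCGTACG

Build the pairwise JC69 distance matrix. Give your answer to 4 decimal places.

d(taxon1,taxon2) = 0.4408, d(taxon1,taxon3) = 0.4408, d(taxon2,taxon3) = 0.7083

taxon1–taxon2: 8/24 sites differ → p ≈ 0.333333, d = −0.75 ln(1 − 0.444444) = 0.440839 ≈ 0.4408.
taxon1–taxon3: 8/24 sites differ → p ≈ 0.333333, d = −0.75 ln(1 − 0.444444) = 0.440839 ≈ 0.4408.
taxon2–taxon3: 11/24 sites differ → p ≈ 0.458333, d = −0.75 ln(1 − 0.611111) = 0.708346 ≈ 0.7083.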